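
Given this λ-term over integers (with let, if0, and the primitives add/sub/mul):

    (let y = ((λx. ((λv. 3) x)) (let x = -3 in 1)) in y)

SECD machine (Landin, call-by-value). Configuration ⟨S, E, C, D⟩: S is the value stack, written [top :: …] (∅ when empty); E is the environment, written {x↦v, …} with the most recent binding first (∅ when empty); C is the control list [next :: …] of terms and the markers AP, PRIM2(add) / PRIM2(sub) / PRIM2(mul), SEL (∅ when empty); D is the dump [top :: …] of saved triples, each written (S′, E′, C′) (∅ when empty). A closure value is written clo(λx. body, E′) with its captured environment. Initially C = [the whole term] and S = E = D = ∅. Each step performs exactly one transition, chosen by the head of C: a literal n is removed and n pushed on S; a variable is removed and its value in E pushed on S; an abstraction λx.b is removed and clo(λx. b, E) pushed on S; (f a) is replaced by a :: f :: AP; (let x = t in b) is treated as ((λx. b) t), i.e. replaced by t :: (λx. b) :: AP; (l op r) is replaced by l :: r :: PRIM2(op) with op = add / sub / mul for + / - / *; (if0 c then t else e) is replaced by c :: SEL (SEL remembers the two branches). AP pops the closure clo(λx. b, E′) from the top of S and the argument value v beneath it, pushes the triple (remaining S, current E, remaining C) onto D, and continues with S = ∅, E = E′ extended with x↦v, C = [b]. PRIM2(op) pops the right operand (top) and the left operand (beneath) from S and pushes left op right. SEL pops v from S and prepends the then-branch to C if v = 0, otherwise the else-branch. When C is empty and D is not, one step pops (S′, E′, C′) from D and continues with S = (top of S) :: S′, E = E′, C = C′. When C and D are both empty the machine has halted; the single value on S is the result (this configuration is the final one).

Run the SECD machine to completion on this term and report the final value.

Answer: 3

Derivation:
t=0: <S=∅, E=∅, C=[(let y = ((λx. ((λv. 3) x)) (let x = -3 in 1)) in y)], D=∅>
t=1: <S=∅, E=∅, C=[((λx. ((λv. 3) x)) (let x = -3 in 1)) :: (λy. y) :: AP], D=∅>
t=2: <S=∅, E=∅, C=[(let x = -3 in 1) :: (λx. ((λv. 3) x)) :: AP :: (λy. y) :: AP], D=∅>
t=3: <S=∅, E=∅, C=[-3 :: (λx. 1) :: AP :: (λx. ((λv. 3) x)) :: AP :: (λy. y) :: AP], D=∅>
t=4: <S=[-3], E=∅, C=[(λx. 1) :: AP :: (λx. ((λv. 3) x)) :: AP :: (λy. y) :: AP], D=∅>
t=5: <S=[clo(λx. 1, ∅) :: -3], E=∅, C=[AP :: (λx. ((λv. 3) x)) :: AP :: (λy. y) :: AP], D=∅>
t=6: <S=∅, E={x↦-3}, C=[1], D=[(∅, ∅, [(λx. ((λv. 3) x)) :: AP :: (λy. y) :: AP])]>
t=7: <S=[1], E={x↦-3}, C=∅, D=[(∅, ∅, [(λx. ((λv. 3) x)) :: AP :: (λy. y) :: AP])]>
t=8: <S=[1], E=∅, C=[(λx. ((λv. 3) x)) :: AP :: (λy. y) :: AP], D=∅>
t=9: <S=[clo(λx. ((λv. 3) x), ∅) :: 1], E=∅, C=[AP :: (λy. y) :: AP], D=∅>
t=10: <S=∅, E={x↦1}, C=[((λv. 3) x)], D=[(∅, ∅, [(λy. y) :: AP])]>
t=11: <S=∅, E={x↦1}, C=[x :: (λv. 3) :: AP], D=[(∅, ∅, [(λy. y) :: AP])]>
t=12: <S=[1], E={x↦1}, C=[(λv. 3) :: AP], D=[(∅, ∅, [(λy. y) :: AP])]>
t=13: <S=[clo(λv. 3, {x↦1}) :: 1], E={x↦1}, C=[AP], D=[(∅, ∅, [(λy. y) :: AP])]>
t=14: <S=∅, E={v↦1, x↦1}, C=[3], D=[(∅, {x↦1}, ∅) :: (∅, ∅, [(λy. y) :: AP])]>
t=15: <S=[3], E={v↦1, x↦1}, C=∅, D=[(∅, {x↦1}, ∅) :: (∅, ∅, [(λy. y) :: AP])]>
t=16: <S=[3], E={x↦1}, C=∅, D=[(∅, ∅, [(λy. y) :: AP])]>
t=17: <S=[3], E=∅, C=[(λy. y) :: AP], D=∅>
t=18: <S=[clo(λy. y, ∅) :: 3], E=∅, C=[AP], D=∅>
t=19: <S=∅, E={y↦3}, C=[y], D=[(∅, ∅, ∅)]>
t=20: <S=[3], E={y↦3}, C=∅, D=[(∅, ∅, ∅)]>
t=21: <S=[3], E=∅, C=∅, D=∅>
→ final value 3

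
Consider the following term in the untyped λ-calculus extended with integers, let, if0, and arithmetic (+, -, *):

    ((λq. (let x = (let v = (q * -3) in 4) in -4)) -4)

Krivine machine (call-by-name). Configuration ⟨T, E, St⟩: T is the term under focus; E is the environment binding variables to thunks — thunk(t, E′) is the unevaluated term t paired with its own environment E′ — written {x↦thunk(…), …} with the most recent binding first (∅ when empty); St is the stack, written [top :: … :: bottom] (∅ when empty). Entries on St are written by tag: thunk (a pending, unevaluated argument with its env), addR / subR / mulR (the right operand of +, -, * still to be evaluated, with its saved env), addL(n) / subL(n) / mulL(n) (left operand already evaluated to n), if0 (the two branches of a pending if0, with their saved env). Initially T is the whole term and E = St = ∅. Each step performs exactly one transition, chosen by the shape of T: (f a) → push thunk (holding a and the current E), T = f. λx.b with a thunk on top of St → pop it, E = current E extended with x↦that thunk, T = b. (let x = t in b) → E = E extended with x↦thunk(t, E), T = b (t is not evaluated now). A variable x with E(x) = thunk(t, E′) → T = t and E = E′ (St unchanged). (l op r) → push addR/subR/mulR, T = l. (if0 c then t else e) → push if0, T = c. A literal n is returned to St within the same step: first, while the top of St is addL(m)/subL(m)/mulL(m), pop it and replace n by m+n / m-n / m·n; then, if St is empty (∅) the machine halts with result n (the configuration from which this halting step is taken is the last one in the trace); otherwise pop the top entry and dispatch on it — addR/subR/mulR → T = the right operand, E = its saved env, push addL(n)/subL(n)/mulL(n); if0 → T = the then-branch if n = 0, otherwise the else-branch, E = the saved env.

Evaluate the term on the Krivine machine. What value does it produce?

step 0: [T=((λq. (let x = (let v = (q * -3) in 4) in -4)) -4) | E=∅ | St=∅]
step 1: [T=(λq. (let x = (let v = (q * -3) in 4) in -4)) | E=∅ | St=[thunk]]
step 2: [T=(let x = (let v = (q * -3) in 4) in -4) | E={q↦thunk(-4, ∅)} | St=∅]
step 3: [T=-4 | E={x↦thunk((let v = (q * -3) in 4), {q↦thunk(-4, ∅)}), q↦thunk(-4, ∅)} | St=∅]
→ final value -4

Answer: -4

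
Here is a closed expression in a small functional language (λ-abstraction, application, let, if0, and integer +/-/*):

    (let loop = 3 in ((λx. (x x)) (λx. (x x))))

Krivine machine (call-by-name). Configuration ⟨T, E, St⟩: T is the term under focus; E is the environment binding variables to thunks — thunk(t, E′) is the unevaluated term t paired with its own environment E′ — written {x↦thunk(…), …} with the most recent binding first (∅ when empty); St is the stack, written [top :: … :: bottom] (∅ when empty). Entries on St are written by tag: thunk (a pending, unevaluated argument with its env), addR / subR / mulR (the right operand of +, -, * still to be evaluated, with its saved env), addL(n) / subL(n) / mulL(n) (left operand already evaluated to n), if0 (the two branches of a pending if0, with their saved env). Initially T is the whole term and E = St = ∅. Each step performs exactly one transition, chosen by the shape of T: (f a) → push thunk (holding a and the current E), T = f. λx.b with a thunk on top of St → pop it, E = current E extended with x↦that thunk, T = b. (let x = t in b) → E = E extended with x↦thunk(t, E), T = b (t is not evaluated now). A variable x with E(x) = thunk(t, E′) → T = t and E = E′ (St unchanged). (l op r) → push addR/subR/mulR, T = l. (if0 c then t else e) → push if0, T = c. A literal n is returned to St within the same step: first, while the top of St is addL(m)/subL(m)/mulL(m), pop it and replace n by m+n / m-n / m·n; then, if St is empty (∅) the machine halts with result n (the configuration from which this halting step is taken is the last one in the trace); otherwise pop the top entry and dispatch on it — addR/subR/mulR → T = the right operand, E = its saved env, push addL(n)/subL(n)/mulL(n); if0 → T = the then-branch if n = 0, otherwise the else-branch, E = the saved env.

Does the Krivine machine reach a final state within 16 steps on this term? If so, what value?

[0] ⟨T=(let loop = 3 in ((λx. (x x)) (λx. (x x)))); E=∅; St=∅⟩
[1] ⟨T=((λx. (x x)) (λx. (x x))); E={loop↦thunk(3, ∅)}; St=∅⟩
[2] ⟨T=(λx. (x x)); E={loop↦thunk(3, ∅)}; St=[thunk]⟩
[3] ⟨T=(x x); E={x↦thunk((λx. (x x)), {loop↦thunk(3, ∅)}), loop↦thunk(3, ∅)}; St=∅⟩
[4] ⟨T=x; E={x↦thunk((λx. (x x)), {loop↦thunk(3, ∅)}), loop↦thunk(3, ∅)}; St=[thunk]⟩
[5] ⟨T=(λx. (x x)); E={loop↦thunk(3, ∅)}; St=[thunk]⟩
[6] ⟨T=(x x); E={x↦thunk(x, {x↦thunk((λx. (x x)), {loop↦thunk(3, ∅)}), loop↦thunk(3, ∅)}), loop↦thunk(3, ∅)}; St=∅⟩
[7] ⟨T=x; E={x↦thunk(x, {x↦thunk((λx. (x x)), {loop↦thunk(3, ∅)}), loop↦thunk(3, ∅)}), loop↦thunk(3, ∅)}; St=[thunk]⟩
[8] ⟨T=x; E={x↦thunk((λx. (x x)), {loop↦thunk(3, ∅)}), loop↦thunk(3, ∅)}; St=[thunk]⟩
[9] ⟨T=(λx. (x x)); E={loop↦thunk(3, ∅)}; St=[thunk]⟩
[10] ⟨T=(x x); E={x↦thunk(x, {x↦thunk(x, {x↦thunk((λx. (x x)), {loop↦thunk(3, ∅)}), loop↦thunk(3, ∅)}), loop↦thunk(3, ∅)}), loop↦thunk(3, ∅)}; St=∅⟩
[11] ⟨T=x; E={x↦thunk(x, {x↦thunk(x, {x↦thunk((λx. (x x)), {loop↦thunk(3, ∅)}), loop↦thunk(3, ∅)}), loop↦thunk(3, ∅)}), loop↦thunk(3, ∅)}; St=[thunk]⟩
[12] ⟨T=x; E={x↦thunk(x, {x↦thunk((λx. (x x)), {loop↦thunk(3, ∅)}), loop↦thunk(3, ∅)}), loop↦thunk(3, ∅)}; St=[thunk]⟩
[13] ⟨T=x; E={x↦thunk((λx. (x x)), {loop↦thunk(3, ∅)}), loop↦thunk(3, ∅)}; St=[thunk]⟩
[14] ⟨T=(λx. (x x)); E={loop↦thunk(3, ∅)}; St=[thunk]⟩
[15] ⟨T=(x x); E={x↦thunk(x, {x↦thunk(x, {x↦thunk(x, {x↦thunk((λx. (x x)), {loop↦thunk(3, ∅)}), loop↦thunk(3, ∅)}), loop↦thunk(3, ∅)}), loop↦thunk(3, ∅)}), loop↦thunk(3, ∅)}; St=∅⟩
[16] ⟨T=x; E={x↦thunk(x, {x↦thunk(x, {x↦thunk(x, {x↦thunk((λx. (x x)), {loop↦thunk(3, ∅)}), loop↦thunk(3, ∅)}), loop↦thunk(3, ∅)}), loop↦thunk(3, ∅)}), loop↦thunk(3, ∅)}; St=[thunk]⟩
→ 16 transitions taken and the configuration is still not final: no result within 16 steps

Answer: DIVERGES (no final state within 16 steps)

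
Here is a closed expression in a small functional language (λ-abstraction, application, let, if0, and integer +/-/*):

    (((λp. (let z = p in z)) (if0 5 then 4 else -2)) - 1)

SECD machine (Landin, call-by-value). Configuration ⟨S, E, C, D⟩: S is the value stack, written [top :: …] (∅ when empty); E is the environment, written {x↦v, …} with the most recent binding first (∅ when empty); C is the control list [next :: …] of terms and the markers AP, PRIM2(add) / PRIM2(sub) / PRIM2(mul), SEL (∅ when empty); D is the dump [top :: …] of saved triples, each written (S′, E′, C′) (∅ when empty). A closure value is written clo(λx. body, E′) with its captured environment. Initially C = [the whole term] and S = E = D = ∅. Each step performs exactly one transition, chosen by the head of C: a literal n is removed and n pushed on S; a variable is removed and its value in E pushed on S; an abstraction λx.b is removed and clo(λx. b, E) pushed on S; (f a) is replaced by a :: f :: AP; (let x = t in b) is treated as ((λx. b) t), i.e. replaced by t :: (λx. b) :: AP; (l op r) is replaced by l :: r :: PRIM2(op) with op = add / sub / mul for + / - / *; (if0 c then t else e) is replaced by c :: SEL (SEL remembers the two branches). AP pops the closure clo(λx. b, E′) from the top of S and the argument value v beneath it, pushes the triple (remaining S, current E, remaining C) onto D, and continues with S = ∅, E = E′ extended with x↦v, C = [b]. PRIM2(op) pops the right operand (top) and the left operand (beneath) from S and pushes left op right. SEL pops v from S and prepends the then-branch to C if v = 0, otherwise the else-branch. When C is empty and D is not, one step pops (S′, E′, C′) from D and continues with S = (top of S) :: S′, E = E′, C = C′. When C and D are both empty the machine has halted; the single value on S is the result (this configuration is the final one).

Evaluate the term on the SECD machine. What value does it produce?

[0] <S=∅, E=∅, C=[(((λp. (let z = p in z)) (if0 5 then 4 else -2)) - 1)], D=∅>
[1] <S=∅, E=∅, C=[((λp. (let z = p in z)) (if0 5 then 4 else -2)) :: 1 :: PRIM2(sub)], D=∅>
[2] <S=∅, E=∅, C=[(if0 5 then 4 else -2) :: (λp. (let z = p in z)) :: AP :: 1 :: PRIM2(sub)], D=∅>
[3] <S=∅, E=∅, C=[5 :: SEL :: (λp. (let z = p in z)) :: AP :: 1 :: PRIM2(sub)], D=∅>
[4] <S=[5], E=∅, C=[SEL :: (λp. (let z = p in z)) :: AP :: 1 :: PRIM2(sub)], D=∅>
[5] <S=∅, E=∅, C=[-2 :: (λp. (let z = p in z)) :: AP :: 1 :: PRIM2(sub)], D=∅>
[6] <S=[-2], E=∅, C=[(λp. (let z = p in z)) :: AP :: 1 :: PRIM2(sub)], D=∅>
[7] <S=[clo(λp. (let z = p in z), ∅) :: -2], E=∅, C=[AP :: 1 :: PRIM2(sub)], D=∅>
[8] <S=∅, E={p↦-2}, C=[(let z = p in z)], D=[(∅, ∅, [1 :: PRIM2(sub)])]>
[9] <S=∅, E={p↦-2}, C=[p :: (λz. z) :: AP], D=[(∅, ∅, [1 :: PRIM2(sub)])]>
[10] <S=[-2], E={p↦-2}, C=[(λz. z) :: AP], D=[(∅, ∅, [1 :: PRIM2(sub)])]>
[11] <S=[clo(λz. z, {p↦-2}) :: -2], E={p↦-2}, C=[AP], D=[(∅, ∅, [1 :: PRIM2(sub)])]>
[12] <S=∅, E={z↦-2, p↦-2}, C=[z], D=[(∅, {p↦-2}, ∅) :: (∅, ∅, [1 :: PRIM2(sub)])]>
[13] <S=[-2], E={z↦-2, p↦-2}, C=∅, D=[(∅, {p↦-2}, ∅) :: (∅, ∅, [1 :: PRIM2(sub)])]>
[14] <S=[-2], E={p↦-2}, C=∅, D=[(∅, ∅, [1 :: PRIM2(sub)])]>
[15] <S=[-2], E=∅, C=[1 :: PRIM2(sub)], D=∅>
[16] <S=[1 :: -2], E=∅, C=[PRIM2(sub)], D=∅>
[17] <S=[-3], E=∅, C=∅, D=∅>
→ final value -3

Answer: -3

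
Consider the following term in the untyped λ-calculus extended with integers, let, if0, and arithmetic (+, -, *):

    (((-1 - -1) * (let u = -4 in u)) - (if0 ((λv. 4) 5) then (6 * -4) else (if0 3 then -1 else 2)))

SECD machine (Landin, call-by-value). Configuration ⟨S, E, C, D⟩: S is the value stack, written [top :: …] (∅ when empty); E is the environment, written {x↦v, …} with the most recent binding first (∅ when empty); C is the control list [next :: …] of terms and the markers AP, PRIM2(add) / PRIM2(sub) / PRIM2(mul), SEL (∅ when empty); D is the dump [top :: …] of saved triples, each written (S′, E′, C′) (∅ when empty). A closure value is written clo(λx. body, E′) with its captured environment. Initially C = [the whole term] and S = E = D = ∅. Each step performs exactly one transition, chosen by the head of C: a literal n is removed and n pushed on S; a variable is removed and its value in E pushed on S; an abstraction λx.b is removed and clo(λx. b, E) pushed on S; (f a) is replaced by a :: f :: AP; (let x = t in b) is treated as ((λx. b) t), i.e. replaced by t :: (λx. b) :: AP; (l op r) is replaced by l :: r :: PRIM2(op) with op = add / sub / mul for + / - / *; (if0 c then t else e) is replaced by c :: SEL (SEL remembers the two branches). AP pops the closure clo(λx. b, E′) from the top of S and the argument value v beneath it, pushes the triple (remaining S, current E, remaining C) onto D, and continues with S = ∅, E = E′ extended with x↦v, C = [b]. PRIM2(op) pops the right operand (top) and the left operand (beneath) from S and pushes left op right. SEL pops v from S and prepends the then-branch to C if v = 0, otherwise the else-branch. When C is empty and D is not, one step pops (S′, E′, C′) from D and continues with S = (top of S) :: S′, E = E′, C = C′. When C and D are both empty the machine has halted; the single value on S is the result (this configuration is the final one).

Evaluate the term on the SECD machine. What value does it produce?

Answer: -2

Machine steps:
t=0: [S=∅ | E=∅ | C=[(((-1 - -1) * (let u = -4 in u)) - (if0 ((λv. 4) 5) then (6 * -4) else (if0 3 then -1 else 2)))] | D=∅]
t=1: [S=∅ | E=∅ | C=[((-1 - -1) * (let u = -4 in u)) :: (if0 ((λv. 4) 5) then (6 * -4) else (if0 3 then -1 else 2)) :: PRIM2(sub)] | D=∅]
t=2: [S=∅ | E=∅ | C=[(-1 - -1) :: (let u = -4 in u) :: PRIM2(mul) :: (if0 ((λv. 4) 5) then (6 * -4) else (if0 3 then -1 else 2)) :: PRIM2(sub)] | D=∅]
t=3: [S=∅ | E=∅ | C=[-1 :: -1 :: PRIM2(sub) :: (let u = -4 in u) :: PRIM2(mul) :: (if0 ((λv. 4) 5) then (6 * -4) else (if0 3 then -1 else 2)) :: PRIM2(sub)] | D=∅]
t=4: [S=[-1] | E=∅ | C=[-1 :: PRIM2(sub) :: (let u = -4 in u) :: PRIM2(mul) :: (if0 ((λv. 4) 5) then (6 * -4) else (if0 3 then -1 else 2)) :: PRIM2(sub)] | D=∅]
t=5: [S=[-1 :: -1] | E=∅ | C=[PRIM2(sub) :: (let u = -4 in u) :: PRIM2(mul) :: (if0 ((λv. 4) 5) then (6 * -4) else (if0 3 then -1 else 2)) :: PRIM2(sub)] | D=∅]
t=6: [S=[0] | E=∅ | C=[(let u = -4 in u) :: PRIM2(mul) :: (if0 ((λv. 4) 5) then (6 * -4) else (if0 3 then -1 else 2)) :: PRIM2(sub)] | D=∅]
t=7: [S=[0] | E=∅ | C=[-4 :: (λu. u) :: AP :: PRIM2(mul) :: (if0 ((λv. 4) 5) then (6 * -4) else (if0 3 then -1 else 2)) :: PRIM2(sub)] | D=∅]
t=8: [S=[-4 :: 0] | E=∅ | C=[(λu. u) :: AP :: PRIM2(mul) :: (if0 ((λv. 4) 5) then (6 * -4) else (if0 3 then -1 else 2)) :: PRIM2(sub)] | D=∅]
t=9: [S=[clo(λu. u, ∅) :: -4 :: 0] | E=∅ | C=[AP :: PRIM2(mul) :: (if0 ((λv. 4) 5) then (6 * -4) else (if0 3 then -1 else 2)) :: PRIM2(sub)] | D=∅]
t=10: [S=∅ | E={u↦-4} | C=[u] | D=[([0], ∅, [PRIM2(mul) :: (if0 ((λv. 4) 5) then (6 * -4) else (if0 3 then -1 else 2)) :: PRIM2(sub)])]]
t=11: [S=[-4] | E={u↦-4} | C=∅ | D=[([0], ∅, [PRIM2(mul) :: (if0 ((λv. 4) 5) then (6 * -4) else (if0 3 then -1 else 2)) :: PRIM2(sub)])]]
t=12: [S=[-4 :: 0] | E=∅ | C=[PRIM2(mul) :: (if0 ((λv. 4) 5) then (6 * -4) else (if0 3 then -1 else 2)) :: PRIM2(sub)] | D=∅]
t=13: [S=[0] | E=∅ | C=[(if0 ((λv. 4) 5) then (6 * -4) else (if0 3 then -1 else 2)) :: PRIM2(sub)] | D=∅]
t=14: [S=[0] | E=∅ | C=[((λv. 4) 5) :: SEL :: PRIM2(sub)] | D=∅]
t=15: [S=[0] | E=∅ | C=[5 :: (λv. 4) :: AP :: SEL :: PRIM2(sub)] | D=∅]
t=16: [S=[5 :: 0] | E=∅ | C=[(λv. 4) :: AP :: SEL :: PRIM2(sub)] | D=∅]
t=17: [S=[clo(λv. 4, ∅) :: 5 :: 0] | E=∅ | C=[AP :: SEL :: PRIM2(sub)] | D=∅]
t=18: [S=∅ | E={v↦5} | C=[4] | D=[([0], ∅, [SEL :: PRIM2(sub)])]]
t=19: [S=[4] | E={v↦5} | C=∅ | D=[([0], ∅, [SEL :: PRIM2(sub)])]]
t=20: [S=[4 :: 0] | E=∅ | C=[SEL :: PRIM2(sub)] | D=∅]
t=21: [S=[0] | E=∅ | C=[(if0 3 then -1 else 2) :: PRIM2(sub)] | D=∅]
t=22: [S=[0] | E=∅ | C=[3 :: SEL :: PRIM2(sub)] | D=∅]
t=23: [S=[3 :: 0] | E=∅ | C=[SEL :: PRIM2(sub)] | D=∅]
t=24: [S=[0] | E=∅ | C=[2 :: PRIM2(sub)] | D=∅]
t=25: [S=[2 :: 0] | E=∅ | C=[PRIM2(sub)] | D=∅]
t=26: [S=[-2] | E=∅ | C=∅ | D=∅]
→ final value -2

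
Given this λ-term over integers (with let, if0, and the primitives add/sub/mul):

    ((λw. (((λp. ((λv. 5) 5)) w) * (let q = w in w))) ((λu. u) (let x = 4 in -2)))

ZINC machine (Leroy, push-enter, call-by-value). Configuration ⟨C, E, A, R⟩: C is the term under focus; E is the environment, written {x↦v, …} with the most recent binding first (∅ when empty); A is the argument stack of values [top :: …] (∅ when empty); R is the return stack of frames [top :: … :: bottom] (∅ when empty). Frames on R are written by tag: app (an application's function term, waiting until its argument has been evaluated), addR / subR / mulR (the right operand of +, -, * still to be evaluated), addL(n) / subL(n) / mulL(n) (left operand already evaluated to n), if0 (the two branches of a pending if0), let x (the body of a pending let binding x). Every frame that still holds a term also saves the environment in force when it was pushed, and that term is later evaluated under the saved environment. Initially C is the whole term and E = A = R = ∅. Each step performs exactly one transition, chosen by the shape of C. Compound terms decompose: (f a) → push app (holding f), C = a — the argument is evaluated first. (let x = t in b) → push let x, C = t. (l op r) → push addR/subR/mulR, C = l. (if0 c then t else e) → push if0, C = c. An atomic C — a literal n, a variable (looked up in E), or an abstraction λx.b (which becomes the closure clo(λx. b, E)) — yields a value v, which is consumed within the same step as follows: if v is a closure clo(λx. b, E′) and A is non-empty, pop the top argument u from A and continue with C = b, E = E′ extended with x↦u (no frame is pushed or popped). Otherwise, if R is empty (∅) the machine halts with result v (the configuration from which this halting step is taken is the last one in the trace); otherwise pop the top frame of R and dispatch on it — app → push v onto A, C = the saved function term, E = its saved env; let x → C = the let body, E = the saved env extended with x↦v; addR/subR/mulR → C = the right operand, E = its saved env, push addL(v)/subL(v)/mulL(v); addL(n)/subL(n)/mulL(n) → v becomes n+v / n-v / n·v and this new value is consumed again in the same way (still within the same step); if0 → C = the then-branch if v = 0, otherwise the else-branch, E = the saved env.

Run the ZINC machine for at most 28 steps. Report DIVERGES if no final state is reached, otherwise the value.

t=0: [C=((λw. (((λp. ((λv. 5) 5)) w) * (let q = w in w))) ((λu. u) (let x = 4 in -2))) | E=∅ | A=∅ | R=∅]
t=1: [C=((λu. u) (let x = 4 in -2)) | E=∅ | A=∅ | R=[app]]
t=2: [C=(let x = 4 in -2) | E=∅ | A=∅ | R=[app :: app]]
t=3: [C=4 | E=∅ | A=∅ | R=[let x :: app :: app]]
t=4: [C=-2 | E={x↦4} | A=∅ | R=[app :: app]]
t=5: [C=(λu. u) | E=∅ | A=[-2] | R=[app]]
t=6: [C=u | E={u↦-2} | A=∅ | R=[app]]
t=7: [C=(λw. (((λp. ((λv. 5) 5)) w) * (let q = w in w))) | E=∅ | A=[-2] | R=∅]
t=8: [C=(((λp. ((λv. 5) 5)) w) * (let q = w in w)) | E={w↦-2} | A=∅ | R=∅]
t=9: [C=((λp. ((λv. 5) 5)) w) | E={w↦-2} | A=∅ | R=[mulR]]
t=10: [C=w | E={w↦-2} | A=∅ | R=[app :: mulR]]
t=11: [C=(λp. ((λv. 5) 5)) | E={w↦-2} | A=[-2] | R=[mulR]]
t=12: [C=((λv. 5) 5) | E={p↦-2, w↦-2} | A=∅ | R=[mulR]]
t=13: [C=5 | E={p↦-2, w↦-2} | A=∅ | R=[app :: mulR]]
t=14: [C=(λv. 5) | E={p↦-2, w↦-2} | A=[5] | R=[mulR]]
t=15: [C=5 | E={v↦5, p↦-2, w↦-2} | A=∅ | R=[mulR]]
t=16: [C=(let q = w in w) | E={w↦-2} | A=∅ | R=[mulL(5)]]
t=17: [C=w | E={w↦-2} | A=∅ | R=[let q :: mulL(5)]]
t=18: [C=w | E={q↦-2, w↦-2} | A=∅ | R=[mulL(5)]]
→ final value -10

Answer: -10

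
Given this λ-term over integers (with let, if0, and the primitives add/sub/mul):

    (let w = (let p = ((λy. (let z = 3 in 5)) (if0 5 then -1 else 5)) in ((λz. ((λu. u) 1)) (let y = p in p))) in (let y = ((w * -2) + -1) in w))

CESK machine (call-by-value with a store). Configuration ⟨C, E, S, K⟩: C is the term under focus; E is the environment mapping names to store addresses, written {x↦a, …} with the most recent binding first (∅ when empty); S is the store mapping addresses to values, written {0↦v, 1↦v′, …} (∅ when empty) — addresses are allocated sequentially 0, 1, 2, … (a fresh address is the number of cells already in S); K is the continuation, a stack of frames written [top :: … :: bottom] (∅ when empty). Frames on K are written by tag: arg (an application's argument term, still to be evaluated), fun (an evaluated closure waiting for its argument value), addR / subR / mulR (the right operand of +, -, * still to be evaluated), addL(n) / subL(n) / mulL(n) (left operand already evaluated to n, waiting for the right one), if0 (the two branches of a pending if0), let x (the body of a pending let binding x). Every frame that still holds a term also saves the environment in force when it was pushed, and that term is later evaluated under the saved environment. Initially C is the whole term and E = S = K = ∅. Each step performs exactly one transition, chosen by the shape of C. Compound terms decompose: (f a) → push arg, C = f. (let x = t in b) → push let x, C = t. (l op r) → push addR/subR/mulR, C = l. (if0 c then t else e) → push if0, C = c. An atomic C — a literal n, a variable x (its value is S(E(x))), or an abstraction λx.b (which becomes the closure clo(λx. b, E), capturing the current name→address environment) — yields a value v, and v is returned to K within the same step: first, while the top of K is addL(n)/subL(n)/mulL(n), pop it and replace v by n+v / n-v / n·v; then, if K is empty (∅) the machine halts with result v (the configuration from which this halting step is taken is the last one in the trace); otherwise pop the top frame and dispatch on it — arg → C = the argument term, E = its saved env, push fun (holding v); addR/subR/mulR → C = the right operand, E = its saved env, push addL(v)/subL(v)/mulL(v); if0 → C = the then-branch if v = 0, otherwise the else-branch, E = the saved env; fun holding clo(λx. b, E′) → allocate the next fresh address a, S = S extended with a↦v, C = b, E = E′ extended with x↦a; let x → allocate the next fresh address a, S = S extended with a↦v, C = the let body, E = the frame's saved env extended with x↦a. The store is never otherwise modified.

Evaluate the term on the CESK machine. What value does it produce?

t=0: [C=(let w = (let p = ((λy. (let z = 3 in 5)) (if0 5 then -1 else 5)) in ((λz. ((λu. u) 1)) (let y = p in p))) in (let y = ((w * -2) + -1) in w)) | E=∅ | S=∅ | K=∅]
t=1: [C=(let p = ((λy. (let z = 3 in 5)) (if0 5 then -1 else 5)) in ((λz. ((λu. u) 1)) (let y = p in p))) | E=∅ | S=∅ | K=[let w]]
t=2: [C=((λy. (let z = 3 in 5)) (if0 5 then -1 else 5)) | E=∅ | S=∅ | K=[let p :: let w]]
t=3: [C=(λy. (let z = 3 in 5)) | E=∅ | S=∅ | K=[arg :: let p :: let w]]
t=4: [C=(if0 5 then -1 else 5) | E=∅ | S=∅ | K=[fun :: let p :: let w]]
t=5: [C=5 | E=∅ | S=∅ | K=[if0 :: fun :: let p :: let w]]
t=6: [C=5 | E=∅ | S=∅ | K=[fun :: let p :: let w]]
t=7: [C=(let z = 3 in 5) | E={y↦0} | S={0↦5} | K=[let p :: let w]]
t=8: [C=3 | E={y↦0} | S={0↦5} | K=[let z :: let p :: let w]]
t=9: [C=5 | E={z↦1, y↦0} | S={0↦5, 1↦3} | K=[let p :: let w]]
t=10: [C=((λz. ((λu. u) 1)) (let y = p in p)) | E={p↦2} | S={0↦5, 1↦3, 2↦5} | K=[let w]]
t=11: [C=(λz. ((λu. u) 1)) | E={p↦2} | S={0↦5, 1↦3, 2↦5} | K=[arg :: let w]]
t=12: [C=(let y = p in p) | E={p↦2} | S={0↦5, 1↦3, 2↦5} | K=[fun :: let w]]
t=13: [C=p | E={p↦2} | S={0↦5, 1↦3, 2↦5} | K=[let y :: fun :: let w]]
t=14: [C=p | E={y↦3, p↦2} | S={0↦5, 1↦3, 2↦5, 3↦5} | K=[fun :: let w]]
t=15: [C=((λu. u) 1) | E={z↦4, p↦2} | S={0↦5, 1↦3, 2↦5, 3↦5, 4↦5} | K=[let w]]
t=16: [C=(λu. u) | E={z↦4, p↦2} | S={0↦5, 1↦3, 2↦5, 3↦5, 4↦5} | K=[arg :: let w]]
t=17: [C=1 | E={z↦4, p↦2} | S={0↦5, 1↦3, 2↦5, 3↦5, 4↦5} | K=[fun :: let w]]
t=18: [C=u | E={u↦5, z↦4, p↦2} | S={0↦5, 1↦3, 2↦5, 3↦5, 4↦5, 5↦1} | K=[let w]]
t=19: [C=(let y = ((w * -2) + -1) in w) | E={w↦6} | S={0↦5, 1↦3, 2↦5, 3↦5, 4↦5, 5↦1, 6↦1} | K=∅]
t=20: [C=((w * -2) + -1) | E={w↦6} | S={0↦5, 1↦3, 2↦5, 3↦5, 4↦5, 5↦1, 6↦1} | K=[let y]]
t=21: [C=(w * -2) | E={w↦6} | S={0↦5, 1↦3, 2↦5, 3↦5, 4↦5, 5↦1, 6↦1} | K=[addR :: let y]]
t=22: [C=w | E={w↦6} | S={0↦5, 1↦3, 2↦5, 3↦5, 4↦5, 5↦1, 6↦1} | K=[mulR :: addR :: let y]]
t=23: [C=-2 | E={w↦6} | S={0↦5, 1↦3, 2↦5, 3↦5, 4↦5, 5↦1, 6↦1} | K=[mulL(1) :: addR :: let y]]
t=24: [C=-1 | E={w↦6} | S={0↦5, 1↦3, 2↦5, 3↦5, 4↦5, 5↦1, 6↦1} | K=[addL(-2) :: let y]]
t=25: [C=w | E={y↦7, w↦6} | S={0↦5, 1↦3, 2↦5, 3↦5, 4↦5, 5↦1, 6↦1, 7↦-3} | K=∅]
→ final value 1

Answer: 1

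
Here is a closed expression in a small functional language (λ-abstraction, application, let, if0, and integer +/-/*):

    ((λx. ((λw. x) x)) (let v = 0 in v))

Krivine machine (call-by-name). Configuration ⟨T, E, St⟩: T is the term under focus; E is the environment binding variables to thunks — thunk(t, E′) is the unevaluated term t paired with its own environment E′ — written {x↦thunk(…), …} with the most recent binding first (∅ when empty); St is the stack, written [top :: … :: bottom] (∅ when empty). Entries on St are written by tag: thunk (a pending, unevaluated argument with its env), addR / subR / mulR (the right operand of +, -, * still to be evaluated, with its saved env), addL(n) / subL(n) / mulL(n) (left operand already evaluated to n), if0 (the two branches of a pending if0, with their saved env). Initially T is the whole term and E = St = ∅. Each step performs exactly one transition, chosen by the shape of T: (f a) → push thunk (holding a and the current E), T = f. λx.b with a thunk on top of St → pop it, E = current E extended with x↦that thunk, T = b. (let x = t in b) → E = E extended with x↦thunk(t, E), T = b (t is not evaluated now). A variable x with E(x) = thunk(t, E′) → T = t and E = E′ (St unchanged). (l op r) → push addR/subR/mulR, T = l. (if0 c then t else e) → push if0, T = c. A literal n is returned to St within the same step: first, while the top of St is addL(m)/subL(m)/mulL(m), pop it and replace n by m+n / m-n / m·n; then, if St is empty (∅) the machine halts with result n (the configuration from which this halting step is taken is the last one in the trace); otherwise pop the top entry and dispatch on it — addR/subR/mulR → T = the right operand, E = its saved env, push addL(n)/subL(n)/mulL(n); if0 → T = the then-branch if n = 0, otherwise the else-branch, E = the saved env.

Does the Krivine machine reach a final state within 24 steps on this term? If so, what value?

Answer: 0

Derivation:
0. ⟨T=((λx. ((λw. x) x)) (let v = 0 in v)); E=∅; St=∅⟩
1. ⟨T=(λx. ((λw. x) x)); E=∅; St=[thunk]⟩
2. ⟨T=((λw. x) x); E={x↦thunk((let v = 0 in v), ∅)}; St=∅⟩
3. ⟨T=(λw. x); E={x↦thunk((let v = 0 in v), ∅)}; St=[thunk]⟩
4. ⟨T=x; E={w↦thunk(x, {x↦thunk((let v = 0 in v), ∅)}), x↦thunk((let v = 0 in v), ∅)}; St=∅⟩
5. ⟨T=(let v = 0 in v); E=∅; St=∅⟩
6. ⟨T=v; E={v↦thunk(0, ∅)}; St=∅⟩
7. ⟨T=0; E=∅; St=∅⟩
→ final value 0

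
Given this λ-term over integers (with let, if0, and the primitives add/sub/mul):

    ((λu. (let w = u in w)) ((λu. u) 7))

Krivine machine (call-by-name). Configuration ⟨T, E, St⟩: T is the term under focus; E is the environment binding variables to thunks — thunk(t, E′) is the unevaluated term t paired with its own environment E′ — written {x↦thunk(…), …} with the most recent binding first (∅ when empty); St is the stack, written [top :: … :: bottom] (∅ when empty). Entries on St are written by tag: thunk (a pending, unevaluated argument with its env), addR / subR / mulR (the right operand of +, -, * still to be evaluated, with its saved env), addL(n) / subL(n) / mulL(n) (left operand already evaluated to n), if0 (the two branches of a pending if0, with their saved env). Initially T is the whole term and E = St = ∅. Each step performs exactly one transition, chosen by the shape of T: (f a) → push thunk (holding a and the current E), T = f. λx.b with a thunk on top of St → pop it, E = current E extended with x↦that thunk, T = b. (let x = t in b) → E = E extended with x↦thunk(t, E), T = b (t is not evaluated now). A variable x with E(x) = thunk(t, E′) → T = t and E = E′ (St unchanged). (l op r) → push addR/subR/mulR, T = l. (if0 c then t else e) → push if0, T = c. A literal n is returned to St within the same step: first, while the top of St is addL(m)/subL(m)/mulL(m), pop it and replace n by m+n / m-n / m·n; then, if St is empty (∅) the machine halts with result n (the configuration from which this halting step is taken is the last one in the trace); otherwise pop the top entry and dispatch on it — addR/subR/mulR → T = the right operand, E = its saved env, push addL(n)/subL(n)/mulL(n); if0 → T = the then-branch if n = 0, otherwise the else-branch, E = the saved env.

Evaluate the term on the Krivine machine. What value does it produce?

Answer: 7

Execution trace:
step 0: ⟨T=((λu. (let w = u in w)) ((λu. u) 7)); E=∅; St=∅⟩
step 1: ⟨T=(λu. (let w = u in w)); E=∅; St=[thunk]⟩
step 2: ⟨T=(let w = u in w); E={u↦thunk(((λu. u) 7), ∅)}; St=∅⟩
step 3: ⟨T=w; E={w↦thunk(u, {u↦thunk(((λu. u) 7), ∅)}), u↦thunk(((λu. u) 7), ∅)}; St=∅⟩
step 4: ⟨T=u; E={u↦thunk(((λu. u) 7), ∅)}; St=∅⟩
step 5: ⟨T=((λu. u) 7); E=∅; St=∅⟩
step 6: ⟨T=(λu. u); E=∅; St=[thunk]⟩
step 7: ⟨T=u; E={u↦thunk(7, ∅)}; St=∅⟩
step 8: ⟨T=7; E=∅; St=∅⟩
→ final value 7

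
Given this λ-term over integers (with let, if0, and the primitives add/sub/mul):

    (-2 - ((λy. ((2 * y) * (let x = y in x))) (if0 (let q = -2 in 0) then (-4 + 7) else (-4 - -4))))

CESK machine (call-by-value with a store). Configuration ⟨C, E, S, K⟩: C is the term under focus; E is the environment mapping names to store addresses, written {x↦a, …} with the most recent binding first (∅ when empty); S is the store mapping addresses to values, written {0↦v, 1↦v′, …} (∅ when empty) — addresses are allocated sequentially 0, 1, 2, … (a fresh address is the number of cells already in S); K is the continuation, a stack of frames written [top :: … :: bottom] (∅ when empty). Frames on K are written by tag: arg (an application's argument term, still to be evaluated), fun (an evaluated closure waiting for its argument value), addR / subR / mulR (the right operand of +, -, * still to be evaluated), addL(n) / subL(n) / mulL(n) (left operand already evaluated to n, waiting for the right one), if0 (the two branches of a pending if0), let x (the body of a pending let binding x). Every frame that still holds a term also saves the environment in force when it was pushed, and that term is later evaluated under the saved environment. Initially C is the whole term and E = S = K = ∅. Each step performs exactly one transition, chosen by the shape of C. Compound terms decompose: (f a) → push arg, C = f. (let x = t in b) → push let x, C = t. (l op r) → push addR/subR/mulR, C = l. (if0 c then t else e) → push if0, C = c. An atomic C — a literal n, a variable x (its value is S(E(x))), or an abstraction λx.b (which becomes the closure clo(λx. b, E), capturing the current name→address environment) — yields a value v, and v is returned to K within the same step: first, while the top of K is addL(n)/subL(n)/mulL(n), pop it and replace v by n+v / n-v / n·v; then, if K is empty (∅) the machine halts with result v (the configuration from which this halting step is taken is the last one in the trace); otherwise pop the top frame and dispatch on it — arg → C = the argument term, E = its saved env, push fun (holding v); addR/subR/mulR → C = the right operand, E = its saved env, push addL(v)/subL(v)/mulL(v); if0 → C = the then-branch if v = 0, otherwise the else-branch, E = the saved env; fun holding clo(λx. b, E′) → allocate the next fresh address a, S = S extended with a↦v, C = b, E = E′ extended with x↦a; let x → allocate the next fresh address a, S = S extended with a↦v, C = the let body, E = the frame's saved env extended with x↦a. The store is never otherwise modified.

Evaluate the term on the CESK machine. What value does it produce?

Answer: -20

Derivation:
t=0: [C=(-2 - ((λy. ((2 * y) * (let x = y in x))) (if0 (let q = -2 in 0) then (-4 + 7) else (-4 - -4)))) | E=∅ | S=∅ | K=∅]
t=1: [C=-2 | E=∅ | S=∅ | K=[subR]]
t=2: [C=((λy. ((2 * y) * (let x = y in x))) (if0 (let q = -2 in 0) then (-4 + 7) else (-4 - -4))) | E=∅ | S=∅ | K=[subL(-2)]]
t=3: [C=(λy. ((2 * y) * (let x = y in x))) | E=∅ | S=∅ | K=[arg :: subL(-2)]]
t=4: [C=(if0 (let q = -2 in 0) then (-4 + 7) else (-4 - -4)) | E=∅ | S=∅ | K=[fun :: subL(-2)]]
t=5: [C=(let q = -2 in 0) | E=∅ | S=∅ | K=[if0 :: fun :: subL(-2)]]
t=6: [C=-2 | E=∅ | S=∅ | K=[let q :: if0 :: fun :: subL(-2)]]
t=7: [C=0 | E={q↦0} | S={0↦-2} | K=[if0 :: fun :: subL(-2)]]
t=8: [C=(-4 + 7) | E=∅ | S={0↦-2} | K=[fun :: subL(-2)]]
t=9: [C=-4 | E=∅ | S={0↦-2} | K=[addR :: fun :: subL(-2)]]
t=10: [C=7 | E=∅ | S={0↦-2} | K=[addL(-4) :: fun :: subL(-2)]]
t=11: [C=((2 * y) * (let x = y in x)) | E={y↦1} | S={0↦-2, 1↦3} | K=[subL(-2)]]
t=12: [C=(2 * y) | E={y↦1} | S={0↦-2, 1↦3} | K=[mulR :: subL(-2)]]
t=13: [C=2 | E={y↦1} | S={0↦-2, 1↦3} | K=[mulR :: mulR :: subL(-2)]]
t=14: [C=y | E={y↦1} | S={0↦-2, 1↦3} | K=[mulL(2) :: mulR :: subL(-2)]]
t=15: [C=(let x = y in x) | E={y↦1} | S={0↦-2, 1↦3} | K=[mulL(6) :: subL(-2)]]
t=16: [C=y | E={y↦1} | S={0↦-2, 1↦3} | K=[let x :: mulL(6) :: subL(-2)]]
t=17: [C=x | E={x↦2, y↦1} | S={0↦-2, 1↦3, 2↦3} | K=[mulL(6) :: subL(-2)]]
→ final value -20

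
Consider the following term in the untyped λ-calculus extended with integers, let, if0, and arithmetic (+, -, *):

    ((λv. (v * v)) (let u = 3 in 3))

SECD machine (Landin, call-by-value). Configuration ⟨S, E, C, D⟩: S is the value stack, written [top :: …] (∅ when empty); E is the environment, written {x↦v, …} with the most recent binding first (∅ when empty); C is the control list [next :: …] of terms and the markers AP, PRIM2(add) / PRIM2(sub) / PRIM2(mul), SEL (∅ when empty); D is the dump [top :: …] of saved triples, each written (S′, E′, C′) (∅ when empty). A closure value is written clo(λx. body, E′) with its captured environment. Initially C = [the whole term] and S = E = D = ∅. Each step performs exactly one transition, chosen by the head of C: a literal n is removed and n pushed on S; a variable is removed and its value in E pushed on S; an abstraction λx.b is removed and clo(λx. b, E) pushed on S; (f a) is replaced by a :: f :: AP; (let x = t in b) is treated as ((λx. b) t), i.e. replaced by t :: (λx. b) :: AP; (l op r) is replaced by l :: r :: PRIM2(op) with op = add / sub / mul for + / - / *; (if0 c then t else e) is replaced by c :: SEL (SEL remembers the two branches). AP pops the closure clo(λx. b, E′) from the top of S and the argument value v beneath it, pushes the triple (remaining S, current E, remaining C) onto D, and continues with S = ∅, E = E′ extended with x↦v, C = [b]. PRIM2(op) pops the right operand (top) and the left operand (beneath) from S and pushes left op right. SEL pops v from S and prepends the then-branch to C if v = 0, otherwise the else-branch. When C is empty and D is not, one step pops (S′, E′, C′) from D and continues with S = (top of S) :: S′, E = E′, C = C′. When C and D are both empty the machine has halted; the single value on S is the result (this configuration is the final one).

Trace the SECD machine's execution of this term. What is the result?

t=0: ⟨S=∅; E=∅; C=[((λv. (v * v)) (let u = 3 in 3))]; D=∅⟩
t=1: ⟨S=∅; E=∅; C=[(let u = 3 in 3) :: (λv. (v * v)) :: AP]; D=∅⟩
t=2: ⟨S=∅; E=∅; C=[3 :: (λu. 3) :: AP :: (λv. (v * v)) :: AP]; D=∅⟩
t=3: ⟨S=[3]; E=∅; C=[(λu. 3) :: AP :: (λv. (v * v)) :: AP]; D=∅⟩
t=4: ⟨S=[clo(λu. 3, ∅) :: 3]; E=∅; C=[AP :: (λv. (v * v)) :: AP]; D=∅⟩
t=5: ⟨S=∅; E={u↦3}; C=[3]; D=[(∅, ∅, [(λv. (v * v)) :: AP])]⟩
t=6: ⟨S=[3]; E={u↦3}; C=∅; D=[(∅, ∅, [(λv. (v * v)) :: AP])]⟩
t=7: ⟨S=[3]; E=∅; C=[(λv. (v * v)) :: AP]; D=∅⟩
t=8: ⟨S=[clo(λv. (v * v), ∅) :: 3]; E=∅; C=[AP]; D=∅⟩
t=9: ⟨S=∅; E={v↦3}; C=[(v * v)]; D=[(∅, ∅, ∅)]⟩
t=10: ⟨S=∅; E={v↦3}; C=[v :: v :: PRIM2(mul)]; D=[(∅, ∅, ∅)]⟩
t=11: ⟨S=[3]; E={v↦3}; C=[v :: PRIM2(mul)]; D=[(∅, ∅, ∅)]⟩
t=12: ⟨S=[3 :: 3]; E={v↦3}; C=[PRIM2(mul)]; D=[(∅, ∅, ∅)]⟩
t=13: ⟨S=[9]; E={v↦3}; C=∅; D=[(∅, ∅, ∅)]⟩
t=14: ⟨S=[9]; E=∅; C=∅; D=∅⟩
→ final value 9

Answer: 9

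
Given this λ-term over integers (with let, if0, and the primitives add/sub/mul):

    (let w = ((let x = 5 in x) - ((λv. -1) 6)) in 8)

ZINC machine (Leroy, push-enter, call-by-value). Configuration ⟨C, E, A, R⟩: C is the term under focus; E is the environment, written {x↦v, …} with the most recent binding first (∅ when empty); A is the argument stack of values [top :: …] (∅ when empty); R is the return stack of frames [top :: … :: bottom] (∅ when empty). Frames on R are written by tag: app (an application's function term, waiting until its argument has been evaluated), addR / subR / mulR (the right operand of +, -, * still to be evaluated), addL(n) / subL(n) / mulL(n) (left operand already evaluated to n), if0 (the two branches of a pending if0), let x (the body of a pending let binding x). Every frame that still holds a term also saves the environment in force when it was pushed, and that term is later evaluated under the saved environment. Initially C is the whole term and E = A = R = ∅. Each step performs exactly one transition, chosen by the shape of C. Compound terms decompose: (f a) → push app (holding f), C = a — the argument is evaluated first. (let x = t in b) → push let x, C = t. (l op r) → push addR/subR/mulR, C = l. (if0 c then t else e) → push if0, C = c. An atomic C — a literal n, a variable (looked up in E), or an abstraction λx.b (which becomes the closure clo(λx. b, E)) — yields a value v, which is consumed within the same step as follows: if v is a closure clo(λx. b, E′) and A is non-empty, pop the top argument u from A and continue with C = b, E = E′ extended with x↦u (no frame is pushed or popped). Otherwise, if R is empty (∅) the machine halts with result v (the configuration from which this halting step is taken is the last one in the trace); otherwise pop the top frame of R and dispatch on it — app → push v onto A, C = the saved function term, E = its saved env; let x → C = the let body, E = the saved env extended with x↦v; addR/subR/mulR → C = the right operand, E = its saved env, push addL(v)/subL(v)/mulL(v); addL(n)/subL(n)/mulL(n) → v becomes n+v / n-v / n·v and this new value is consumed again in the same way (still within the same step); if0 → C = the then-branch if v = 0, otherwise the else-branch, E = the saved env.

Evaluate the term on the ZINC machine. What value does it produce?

Answer: 8

Execution trace:
0. ⟨C=(let w = ((let x = 5 in x) - ((λv. -1) 6)) in 8); E=∅; A=∅; R=∅⟩
1. ⟨C=((let x = 5 in x) - ((λv. -1) 6)); E=∅; A=∅; R=[let w]⟩
2. ⟨C=(let x = 5 in x); E=∅; A=∅; R=[subR :: let w]⟩
3. ⟨C=5; E=∅; A=∅; R=[let x :: subR :: let w]⟩
4. ⟨C=x; E={x↦5}; A=∅; R=[subR :: let w]⟩
5. ⟨C=((λv. -1) 6); E=∅; A=∅; R=[subL(5) :: let w]⟩
6. ⟨C=6; E=∅; A=∅; R=[app :: subL(5) :: let w]⟩
7. ⟨C=(λv. -1); E=∅; A=[6]; R=[subL(5) :: let w]⟩
8. ⟨C=-1; E={v↦6}; A=∅; R=[subL(5) :: let w]⟩
9. ⟨C=8; E={w↦6}; A=∅; R=∅⟩
→ final value 8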